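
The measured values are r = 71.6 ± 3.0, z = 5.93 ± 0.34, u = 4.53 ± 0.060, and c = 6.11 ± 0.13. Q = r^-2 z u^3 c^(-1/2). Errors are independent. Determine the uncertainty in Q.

0.00477

Each factor contributes (exponent × relative error)² to (δQ/Q)²:
  (-2·δr/r)² = (-2×0.0419)² = 0.00702;  (1·δz/z)² = (1×0.0573)² = 0.00329;  (3·δu/u)² = (3×0.0132)² = 0.00158;  (−½·δc/c)² = (-0.5×0.0213)² = 0.000113
δQ/Q = √(0.0120) = 0.110
Q = 0.0435, so δQ = 0.110 × 0.0435 = 0.00477.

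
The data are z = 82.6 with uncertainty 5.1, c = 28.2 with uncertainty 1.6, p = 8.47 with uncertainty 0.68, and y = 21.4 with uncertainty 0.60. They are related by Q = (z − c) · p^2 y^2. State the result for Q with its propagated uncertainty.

Let u = z − c = 54.4. δu = √(δz² + δc²) = √(26.0 + 2.56) = 5.35, so δu/u = 0.0983.
Q is then a monomial in u, p, y:
δQ/Q = √((δu/u)² + (2·δp/p)² + (2·δy/y)²) = √(0.00965 + 0.0258 + 0.00314) = 0.196
Q = 1.79e+06, so δQ = 0.196 × 1.79e+06 = 3.51e+05.

(1.79 ± 0.351) × 10^6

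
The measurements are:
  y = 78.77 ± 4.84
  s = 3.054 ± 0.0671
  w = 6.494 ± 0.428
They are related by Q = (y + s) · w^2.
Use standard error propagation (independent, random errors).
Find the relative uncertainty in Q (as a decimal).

0.144

Let u = y + s = 81.82. δu = √(δy² + δs²) = √(23.4 + 0.00450) = 4.84, so δu/u = 0.0592.
Q is then a monomial in u, w:
δQ/Q = √((δu/u)² + (2·δw/w)²) = √(0.00350 + 0.0174) = 0.144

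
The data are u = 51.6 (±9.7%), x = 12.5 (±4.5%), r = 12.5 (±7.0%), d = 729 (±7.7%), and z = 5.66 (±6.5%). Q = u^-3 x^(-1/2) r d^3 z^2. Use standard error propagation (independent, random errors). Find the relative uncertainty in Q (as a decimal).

0.400

Relative error in a monomial: (δQ/Q)² = Σ (nᵢ · δxᵢ/xᵢ)².
  (-3·δu/u)² = (-3×0.0970)² = 0.0847;  (−½·δx/x)² = (-0.5×0.0450)² = 0.000506;  (1·δr/r)² = (1×0.0700)² = 0.00490;  (3·δd/d)² = (3×0.0770)² = 0.0534;  (2·δz/z)² = (2×0.0650)² = 0.0169
δQ/Q = √(0.160) = 0.400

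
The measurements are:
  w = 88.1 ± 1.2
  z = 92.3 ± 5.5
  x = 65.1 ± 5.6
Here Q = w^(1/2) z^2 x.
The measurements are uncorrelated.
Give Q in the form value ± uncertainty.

Each factor contributes (exponent × relative error)² to (δQ/Q)²:
  (½·δw/w)² = (0.5×0.0136)² = 4.64e-05;  (2·δz/z)² = (2×0.0596)² = 0.0142;  (1·δx/x)² = (1×0.0860)² = 0.00740
δQ/Q = √(0.0216) = 0.147
Q = 5.21e+06, so δQ = 0.147 × 5.21e+06 = 7.66e+05.

(5.21 ± 0.766) × 10^6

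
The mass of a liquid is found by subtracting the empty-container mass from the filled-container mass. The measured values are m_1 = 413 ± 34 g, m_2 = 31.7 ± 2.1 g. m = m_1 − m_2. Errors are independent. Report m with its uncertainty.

Absolute uncertainties add in quadrature for a linear combination:
  (δm_1)² = 1160;  (δm_2)² = 4.41
δm = √(1160) = 34.1 g
m = 381 g.

381 ± 34.1 g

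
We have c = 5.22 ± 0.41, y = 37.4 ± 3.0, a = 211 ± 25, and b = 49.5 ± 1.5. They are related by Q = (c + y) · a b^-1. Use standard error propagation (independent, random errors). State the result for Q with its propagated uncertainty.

182 ± 25.7

Let u = c + y = 42.6. δu = √(δc² + δy²) = √(0.168 + 9.00) = 3.03, so δu/u = 0.0710.
Q is then a monomial in u, a, b:
δQ/Q = √((δu/u)² + (1·δa/a)² + (-1·δb/b)²) = √(0.00505 + 0.0140 + 0.000918) = 0.141
Q = 182, so δQ = 0.141 × 182 = 25.7.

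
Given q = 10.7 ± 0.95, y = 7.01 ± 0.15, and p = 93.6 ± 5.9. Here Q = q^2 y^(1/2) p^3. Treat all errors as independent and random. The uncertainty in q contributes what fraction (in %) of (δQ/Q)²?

46.8%

(δQ/Q)² = (2·δq/q)² + (½·δy/y)² + (3·δp/p)²
  q term: (2×0.0888)² = 0.0315
  y term: (0.5×0.0214)² = 0.000114
  p term: (3×0.0630)² = 0.0358
Total = 0.0674. Share from q = 0.0315/0.0674 = 0.468.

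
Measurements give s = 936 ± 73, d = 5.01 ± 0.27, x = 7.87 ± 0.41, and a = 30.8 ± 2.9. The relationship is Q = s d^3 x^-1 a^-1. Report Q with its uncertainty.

486 ± 102

Since Q is a product/quotient, work with relative uncertainties:
  (1·δs/s)² = (1×0.0780)² = 0.00608;  (3·δd/d)² = (3×0.0539)² = 0.0261;  (-1·δx/x)² = (-1×0.0521)² = 0.00271;  (-1·δa/a)² = (-1×0.0942)² = 0.00887
δQ/Q = √(0.0438) = 0.209
Q = 486, so δQ = 0.209 × 486 = 102.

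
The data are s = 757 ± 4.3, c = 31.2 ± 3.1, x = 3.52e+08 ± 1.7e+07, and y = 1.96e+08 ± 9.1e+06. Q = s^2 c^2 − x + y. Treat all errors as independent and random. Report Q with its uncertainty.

(4.02 ± 1.13) × 10^8

Let p = s^2·c^2 = 5.58e+08. δp/p = √((2·δs/s)² + (2·δc/c)²) = √(0.000129 + 0.0395) = 0.199, so δp = 1.11e+08.
Q = p − x + y: δQ = √(δp² + δx² + δy²) = √(1.23e+16 + 2.89e+14 + 8.28e+13) = 1.13e+08
Q = 4.02e+08.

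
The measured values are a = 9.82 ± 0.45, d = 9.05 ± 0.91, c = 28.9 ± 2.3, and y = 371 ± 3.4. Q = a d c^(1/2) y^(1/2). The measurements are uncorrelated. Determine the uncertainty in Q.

1080

Products/powers → add relative errors in quadrature, weighted by exponent:
  (1·δa/a)² = (1×0.0458)² = 0.00210;  (1·δd/d)² = (1×0.101)² = 0.0101;  (½·δc/c)² = (0.5×0.0796)² = 0.00158;  (½·δy/y)² = (0.5×0.00916)² = 2.1e-05
δQ/Q = √(0.0138) = 0.118
Q = 9200, so δQ = 0.118 × 9200 = 1080.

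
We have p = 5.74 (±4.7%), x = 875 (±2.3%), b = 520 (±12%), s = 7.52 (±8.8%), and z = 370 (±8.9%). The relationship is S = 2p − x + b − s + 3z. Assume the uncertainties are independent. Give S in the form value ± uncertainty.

Absolute uncertainties add in quadrature for a linear combination:
  (2·δp)² = 0.291;  (δx)² = 405;  (δb)² = 3890;  (δs)² = 0.438;  (3·δz)² = 9760
δS = √(14100) = 119
S = 759.

759 ± 119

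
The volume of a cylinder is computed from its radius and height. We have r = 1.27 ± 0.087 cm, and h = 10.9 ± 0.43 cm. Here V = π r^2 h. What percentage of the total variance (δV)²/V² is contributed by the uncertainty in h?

(δV/V)² = (2·δr/r)² + (1·δh/h)²
  r term: (2×0.0685)² = 0.0188
  h term: (1×0.0394)² = 0.00156
Total = 0.0203. Share from h = 0.00156/0.0203 = 0.0766.

7.66%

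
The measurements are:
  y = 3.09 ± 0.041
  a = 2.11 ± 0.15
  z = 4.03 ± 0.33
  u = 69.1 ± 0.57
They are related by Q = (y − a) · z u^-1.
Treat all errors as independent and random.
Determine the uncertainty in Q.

0.0102

Let w = y − a = 0.980. δw = √(δy² + δa²) = √(0.00168 + 0.0225) = 0.156, so δw/w = 0.159.
Q is then a monomial in w, z, u:
δQ/Q = √((δw/w)² + (1·δz/z)² + (-1·δu/u)²) = √(0.0252 + 0.00671 + 6.8e-05) = 0.179
Q = 0.0572, so δQ = 0.179 × 0.0572 = 0.0102.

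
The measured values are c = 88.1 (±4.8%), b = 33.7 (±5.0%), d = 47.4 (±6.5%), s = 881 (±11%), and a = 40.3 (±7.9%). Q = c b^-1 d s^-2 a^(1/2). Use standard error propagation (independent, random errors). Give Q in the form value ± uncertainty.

For a monomial Q ∝ c, b^-1, d, s^-2, a^(1/2), fractional errors add in quadrature:
  (1·δc/c)² = (1×0.0480)² = 0.00230;  (-1·δb/b)² = (-1×0.0500)² = 0.00250;  (1·δd/d)² = (1×0.0650)² = 0.00423;  (-2·δs/s)² = (-2×0.110)² = 0.0484;  (½·δa/a)² = (0.5×0.0790)² = 0.00156
δQ/Q = √(0.0590) = 0.243
Q = 0.00101, so δQ = 0.243 × 0.00101 = 0.000246.

0.00101 ± 0.000246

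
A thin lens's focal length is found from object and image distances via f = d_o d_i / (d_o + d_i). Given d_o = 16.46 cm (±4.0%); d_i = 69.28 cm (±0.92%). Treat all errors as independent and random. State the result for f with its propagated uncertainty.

13.30 ± 0.431 cm

∂f/∂d_o = (d_i/(d_o+d_i))² = 0.653;  ∂f/∂d_i = (d_o/(d_o+d_i))² = 0.0369
δf = √((∂f/∂d_o · δd_o)² + (∂f/∂d_i · δd_i)²) = √(0.185 + 0.000552) = 0.431 cm
f = 13.30 cm.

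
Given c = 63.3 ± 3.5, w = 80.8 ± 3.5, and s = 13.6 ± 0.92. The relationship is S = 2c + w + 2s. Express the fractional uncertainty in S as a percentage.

Absolute uncertainties add in quadrature for a linear combination:
  (2·δc)² = 49.0;  (δw)² = 12.2;  (2·δs)² = 3.39
δS = √(64.6) = 8.04
S = 235, so δS/S = 8.04/235 = 0.0343.

3.43%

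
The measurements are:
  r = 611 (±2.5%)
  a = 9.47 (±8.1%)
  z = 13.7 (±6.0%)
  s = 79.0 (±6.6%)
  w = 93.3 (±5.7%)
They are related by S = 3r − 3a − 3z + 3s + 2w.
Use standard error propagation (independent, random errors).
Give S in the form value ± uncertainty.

2190 ± 49.7

Absolute uncertainties add in quadrature for a linear combination:
  (3·δr)² = 2100;  (3·δa)² = 5.30;  (3·δz)² = 6.08;  (3·δs)² = 245;  (2·δw)² = 113
δS = √(2470) = 49.7
S = 2190.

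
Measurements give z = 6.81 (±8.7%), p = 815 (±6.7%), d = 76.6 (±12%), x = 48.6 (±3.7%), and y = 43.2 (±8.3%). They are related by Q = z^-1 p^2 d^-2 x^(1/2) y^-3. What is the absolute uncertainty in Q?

0.000548

Products/powers → add relative errors in quadrature, weighted by exponent:
  (-1·δz/z)² = (-1×0.0870)² = 0.00757;  (2·δp/p)² = (2×0.0670)² = 0.0180;  (-2·δd/d)² = (-2×0.120)² = 0.0576;  (½·δx/x)² = (0.5×0.0370)² = 0.000342;  (-3·δy/y)² = (-3×0.0830)² = 0.0620
δQ/Q = √(0.145) = 0.381
Q = 0.00144, so δQ = 0.381 × 0.00144 = 0.000548.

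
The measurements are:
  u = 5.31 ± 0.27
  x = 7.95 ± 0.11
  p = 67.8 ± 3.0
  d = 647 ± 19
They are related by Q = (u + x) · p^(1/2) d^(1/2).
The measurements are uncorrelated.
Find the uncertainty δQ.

Let w = u + x = 13.3. δw = √(δu² + δx²) = √(0.0729 + 0.0121) = 0.292, so δw/w = 0.0220.
Q is then a monomial in w, p, d:
δQ/Q = √((δw/w)² + (½·δp/p)² + (½·δd/d)²) = √(0.000483 + 0.000489 + 0.000216) = 0.0345
Q = 2780, so δQ = 0.0345 × 2780 = 95.7.

95.7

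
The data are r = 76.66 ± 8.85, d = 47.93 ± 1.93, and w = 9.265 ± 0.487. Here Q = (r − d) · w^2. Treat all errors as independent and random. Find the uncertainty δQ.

Let u = r − d = 28.73. δu = √(δr² + δd²) = √(78.3 + 3.72) = 9.06, so δu/u = 0.315.
Q is then a monomial in u, w:
δQ/Q = √((δu/u)² + (2·δw/w)²) = √(0.0994 + 0.0111) = 0.332
Q = 2466, so δQ = 0.332 × 2466 = 820.

820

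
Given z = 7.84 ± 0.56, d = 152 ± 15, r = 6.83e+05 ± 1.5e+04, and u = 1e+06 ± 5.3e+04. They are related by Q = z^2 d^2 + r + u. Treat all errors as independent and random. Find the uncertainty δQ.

Let p = z^2·d^2 = 1.42e+06. δp/p = √((2·δz/z)² + (2·δd/d)²) = √(0.0204 + 0.0390) = 0.244, so δp = 3.46e+05.
Q = p + r + u: δQ = √(δp² + δr² + δu²) = √(1.2e+11 + 2.25e+08 + 2.81e+09) = 3.5e+05

3.5e+05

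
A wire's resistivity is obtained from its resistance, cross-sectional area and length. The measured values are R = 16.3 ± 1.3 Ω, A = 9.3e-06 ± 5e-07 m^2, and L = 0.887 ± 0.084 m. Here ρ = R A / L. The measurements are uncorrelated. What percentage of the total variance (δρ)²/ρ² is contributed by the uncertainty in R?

(δρ/ρ)² = (1·δR/R)² + (1·δA/A)² + (-1·δL/L)²
  R term: (1×0.0798)² = 0.00636
  A term: (1×0.0538)² = 0.00289
  L term: (-1×0.0947)² = 0.00897
Total = 0.0182. Share from R = 0.00636/0.0182 = 0.349.

34.9%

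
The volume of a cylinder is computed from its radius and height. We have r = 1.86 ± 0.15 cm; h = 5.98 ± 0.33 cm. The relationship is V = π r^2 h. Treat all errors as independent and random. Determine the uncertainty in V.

11.1 cm^3

Relative error in a monomial: (δV/V)² = Σ (nᵢ · δxᵢ/xᵢ)².
  (2·δr/r)² = (2×0.0806)² = 0.0260;  (1·δh/h)² = (1×0.0552)² = 0.00305
δV/V = √(0.0291) = 0.170
V = 65.0 cm^3, so δV = 0.170 × 65.0 = 11.1 cm^3.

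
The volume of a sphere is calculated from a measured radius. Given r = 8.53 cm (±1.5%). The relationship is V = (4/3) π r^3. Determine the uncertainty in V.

117 cm^3

V ∝ r^3, so δV/V = |3| · δr/r = 3 × 0.0150 = 0.0450.
V = 2600 cm^3, so δV = 0.0450 × 2600 = 117 cm^3.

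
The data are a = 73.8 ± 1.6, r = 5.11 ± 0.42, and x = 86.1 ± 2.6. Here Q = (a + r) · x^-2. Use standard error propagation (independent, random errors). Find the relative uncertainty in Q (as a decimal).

Let u = a + r = 78.9. δu = √(δa² + δr²) = √(2.56 + 0.176) = 1.65, so δu/u = 0.0210.
Q is then a monomial in u, x:
δQ/Q = √((δu/u)² + (-2·δx/x)²) = √(0.000439 + 0.00365) = 0.0639

0.0639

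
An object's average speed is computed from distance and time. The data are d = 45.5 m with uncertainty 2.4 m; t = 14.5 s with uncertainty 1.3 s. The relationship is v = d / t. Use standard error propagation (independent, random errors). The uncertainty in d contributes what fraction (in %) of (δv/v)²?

(δv/v)² = (1·δd/d)² + (-1·δt/t)²
  d term: (1×0.0527)² = 0.00278
  t term: (-1×0.0897)² = 0.00804
Total = 0.0108. Share from d = 0.00278/0.0108 = 0.257.

25.7%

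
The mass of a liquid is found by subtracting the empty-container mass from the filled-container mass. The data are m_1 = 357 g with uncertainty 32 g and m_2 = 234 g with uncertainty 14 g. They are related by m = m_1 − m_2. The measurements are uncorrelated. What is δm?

Each term contributes (cᵢ δxᵢ)² to (δm)²:
  (δm_1)² = 1020;  (δm_2)² = 196
δm = √(1220) = 34.9 g

34.9 g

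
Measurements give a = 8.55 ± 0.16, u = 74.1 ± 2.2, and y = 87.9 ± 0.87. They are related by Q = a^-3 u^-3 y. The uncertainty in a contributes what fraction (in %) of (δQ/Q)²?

28.2%

(δQ/Q)² = (-3·δa/a)² + (-3·δu/u)² + (1·δy/y)²
  a term: (-3×0.0187)² = 0.00315
  u term: (-3×0.0297)² = 0.00793
  y term: (1×0.00990)² = 9.8e-05
Total = 0.0112. Share from a = 0.00315/0.0112 = 0.282.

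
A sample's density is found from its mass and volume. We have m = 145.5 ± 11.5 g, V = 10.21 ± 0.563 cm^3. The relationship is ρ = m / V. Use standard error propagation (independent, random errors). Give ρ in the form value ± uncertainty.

14.25 ± 1.37 g/cm^3

Since ρ is a product/quotient, work with relative uncertainties:
  (1·δm/m)² = (1×0.0790)² = 0.00625;  (-1·δV/V)² = (-1×0.0551)² = 0.00304
δρ/ρ = √(0.00929) = 0.0964
ρ = 14.25 g/cm^3, so δρ = 0.0964 × 14.25 = 1.37 g/cm^3.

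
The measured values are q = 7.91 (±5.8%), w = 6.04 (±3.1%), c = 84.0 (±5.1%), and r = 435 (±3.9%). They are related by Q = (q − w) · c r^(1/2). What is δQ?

Let u = q − w = 1.87. δu = √(δq² + δw²) = √(0.210 + 0.0351) = 0.496, so δu/u = 0.265.
Q is then a monomial in u, c, r:
δQ/Q = √((δu/u)² + (1·δc/c)² + (½·δr/r)²) = √(0.0702 + 0.00260 + 0.000380) = 0.271
Q = 3280, so δQ = 0.271 × 3280 = 886.

886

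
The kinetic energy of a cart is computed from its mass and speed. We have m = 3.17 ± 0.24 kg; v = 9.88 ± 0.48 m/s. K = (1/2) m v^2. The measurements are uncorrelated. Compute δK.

For a monomial K ∝ m, v^2, fractional errors add in quadrature:
  (1·δm/m)² = (1×0.0757)² = 0.00573;  (2·δv/v)² = (2×0.0486)² = 0.00944
δK/K = √(0.0152) = 0.123
K = 155 J, so δK = 0.123 × 155 = 19.1 J.

19.1 J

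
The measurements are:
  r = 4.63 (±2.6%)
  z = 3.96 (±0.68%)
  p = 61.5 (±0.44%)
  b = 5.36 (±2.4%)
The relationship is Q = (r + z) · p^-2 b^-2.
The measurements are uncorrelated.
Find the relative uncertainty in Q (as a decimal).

Let u = r + z = 8.59. δu = √(δr² + δz²) = √(0.0145 + 0.000725) = 0.123, so δu/u = 0.0144.
Q is then a monomial in u, p, b:
δQ/Q = √((δu/u)² + (-2·δp/p)² + (-2·δb/b)²) = √(0.000206 + 7.74e-05 + 0.00230) = 0.0509

0.0509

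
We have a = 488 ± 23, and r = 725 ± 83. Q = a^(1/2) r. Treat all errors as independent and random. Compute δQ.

For a monomial Q ∝ a^(1/2), r, fractional errors add in quadrature:
  (½·δa/a)² = (0.5×0.0471)² = 0.000555;  (1·δr/r)² = (1×0.114)² = 0.0131
δQ/Q = √(0.0137) = 0.117
Q = 16000, so δQ = 0.117 × 16000 = 1870.

1870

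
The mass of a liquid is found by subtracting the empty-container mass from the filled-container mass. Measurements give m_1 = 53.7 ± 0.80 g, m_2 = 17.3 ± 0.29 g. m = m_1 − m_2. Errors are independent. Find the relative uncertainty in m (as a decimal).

m is a linear combination, so absolute uncertainties add in quadrature:
  (δm_1)² = 0.640;  (δm_2)² = 0.0841
δm = √(0.724) = 0.851 g
m = 36.4 g, so δm/m = 0.851/36.4 = 0.0234.

0.0234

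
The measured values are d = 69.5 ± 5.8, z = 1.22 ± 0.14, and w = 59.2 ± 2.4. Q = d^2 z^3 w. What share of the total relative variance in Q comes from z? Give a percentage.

80.1%

(δQ/Q)² = (2·δd/d)² + (3·δz/z)² + (1·δw/w)²
  d term: (2×0.0835)² = 0.0279
  z term: (3×0.115)² = 0.119
  w term: (1×0.0405)² = 0.00164
Total = 0.148. Share from z = 0.119/0.148 = 0.801.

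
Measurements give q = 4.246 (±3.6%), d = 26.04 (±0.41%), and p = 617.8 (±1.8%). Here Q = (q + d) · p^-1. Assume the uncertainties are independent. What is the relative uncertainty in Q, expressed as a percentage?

Let u = q + d = 30.29. δu = √(δq² + δd²) = √(0.0234 + 0.0114) = 0.186, so δu/u = 0.00616.
Q is then a monomial in u, p:
δQ/Q = √((δu/u)² + (-1·δp/p)²) = √(3.79e-05 + 0.000324) = 0.0190

1.90%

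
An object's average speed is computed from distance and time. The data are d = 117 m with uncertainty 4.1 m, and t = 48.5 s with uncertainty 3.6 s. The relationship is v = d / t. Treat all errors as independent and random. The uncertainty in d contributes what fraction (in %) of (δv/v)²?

(δv/v)² = (1·δd/d)² + (-1·δt/t)²
  d term: (1×0.0350)² = 0.00123
  t term: (-1×0.0742)² = 0.00551
Total = 0.00674. Share from d = 0.00123/0.00674 = 0.182.

18.2%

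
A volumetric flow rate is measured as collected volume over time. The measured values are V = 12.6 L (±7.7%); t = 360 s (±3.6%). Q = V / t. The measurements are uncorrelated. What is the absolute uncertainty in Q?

0.00298 L/s

Q is a product of powers, so relative uncertainties combine in quadrature:
  (1·δV/V)² = (1×0.0770)² = 0.00593;  (-1·δt/t)² = (-1×0.0360)² = 0.00130
δQ/Q = √(0.00723) = 0.0850
Q = 0.0350 L/s, so δQ = 0.0850 × 0.0350 = 0.00298 L/s.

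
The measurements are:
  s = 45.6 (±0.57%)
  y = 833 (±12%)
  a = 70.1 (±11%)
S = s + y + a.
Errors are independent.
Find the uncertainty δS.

100

Each term contributes (cᵢ δxᵢ)² to (δS)²:
  (δs)² = 0.0676;  (δy)² = 9990;  (δa)² = 59.5
δS = √(10100) = 100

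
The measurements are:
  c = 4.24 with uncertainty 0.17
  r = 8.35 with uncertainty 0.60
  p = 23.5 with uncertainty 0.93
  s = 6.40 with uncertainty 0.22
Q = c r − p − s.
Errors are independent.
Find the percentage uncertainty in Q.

55.7%

Let w = c·r = 35.4. δw/w = √((1·δc/c)² + (1·δr/r)²) = √(0.00161 + 0.00516) = 0.0823, so δw = 2.91.
Q = w − p − s: δQ = √(δw² + δp² + δs²) = √(8.49 + 0.865 + 0.0484) = 3.07
Q = 5.50, so δQ/Q = 3.07/5.50 = 0.557.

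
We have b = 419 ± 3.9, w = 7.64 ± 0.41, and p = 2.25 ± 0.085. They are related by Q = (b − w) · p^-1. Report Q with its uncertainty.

183 ± 7.12

Let u = b − w = 411. δu = √(δb² + δw²) = √(15.2 + 0.168) = 3.92, so δu/u = 0.00953.
Q is then a monomial in u, p:
δQ/Q = √((δu/u)² + (-1·δp/p)²) = √(9.09e-05 + 0.00143) = 0.0390
Q = 183, so δQ = 0.0390 × 183 = 7.12.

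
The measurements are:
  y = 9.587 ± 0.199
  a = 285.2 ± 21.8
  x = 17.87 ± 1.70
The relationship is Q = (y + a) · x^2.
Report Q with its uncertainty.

Let u = y + a = 294.8. δu = √(δy² + δa²) = √(0.0396 + 475) = 21.8, so δu/u = 0.0740.
Q is then a monomial in u, x:
δQ/Q = √((δu/u)² + (2·δx/x)²) = √(0.00547 + 0.0362) = 0.204
Q = 94140, so δQ = 0.204 × 94140 = 19200.

94140 ± 19200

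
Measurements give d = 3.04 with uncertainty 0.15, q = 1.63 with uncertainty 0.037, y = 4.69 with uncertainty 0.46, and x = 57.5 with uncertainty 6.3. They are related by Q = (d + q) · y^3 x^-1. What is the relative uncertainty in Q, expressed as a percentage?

31.6%

Let u = d + q = 4.67. δu = √(δd² + δq²) = √(0.0225 + 0.00137) = 0.154, so δu/u = 0.0331.
Q is then a monomial in u, y, x:
δQ/Q = √((δu/u)² + (3·δy/y)² + (-1·δx/x)²) = √(0.00109 + 0.0866 + 0.0120) = 0.316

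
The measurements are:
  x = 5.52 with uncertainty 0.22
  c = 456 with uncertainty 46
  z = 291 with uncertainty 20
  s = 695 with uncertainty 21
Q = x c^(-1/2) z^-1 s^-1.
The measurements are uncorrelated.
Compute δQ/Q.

0.0988

Products/powers → add relative errors in quadrature, weighted by exponent:
  (1·δx/x)² = (1×0.0399)² = 0.00159;  (−½·δc/c)² = (-0.5×0.101)² = 0.00254;  (-1·δz/z)² = (-1×0.0687)² = 0.00472;  (-1·δs/s)² = (-1×0.0302)² = 0.000913
δQ/Q = √(0.00977) = 0.0988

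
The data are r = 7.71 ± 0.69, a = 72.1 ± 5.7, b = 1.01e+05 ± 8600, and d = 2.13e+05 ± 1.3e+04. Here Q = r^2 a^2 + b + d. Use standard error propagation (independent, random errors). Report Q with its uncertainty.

(6.23 ± 0.754) × 10^5

Let p = r^2·a^2 = 3.09e+05. δp/p = √((2·δr/r)² + (2·δa/a)²) = √(0.0320 + 0.0250) = 0.239, so δp = 73800.
Q = p + b + d: δQ = √(δp² + δb² + δd²) = √(5.45e+09 + 7.4e+07 + 1.69e+08) = 75400
Q = 6.23e+05.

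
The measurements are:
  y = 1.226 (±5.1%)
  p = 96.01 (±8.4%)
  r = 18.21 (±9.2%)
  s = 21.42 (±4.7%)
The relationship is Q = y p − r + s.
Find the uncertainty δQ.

11.7

Let w = y·p = 117.7. δw/w = √((1·δy/y)² + (1·δp/p)²) = √(0.00260 + 0.00706) = 0.0983, so δw = 11.6.
Q = w − r + s: δQ = √(δw² + δr² + δs²) = √(134 + 2.81 + 1.01) = 11.7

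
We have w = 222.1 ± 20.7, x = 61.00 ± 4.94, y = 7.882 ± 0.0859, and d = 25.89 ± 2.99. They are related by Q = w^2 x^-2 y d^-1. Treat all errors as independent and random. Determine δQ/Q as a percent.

Q is a product of powers, so relative uncertainties combine in quadrature:
  (2·δw/w)² = (2×0.0932)² = 0.0347;  (-2·δx/x)² = (-2×0.0810)² = 0.0262;  (1·δy/y)² = (1×0.0109)² = 0.000119;  (-1·δd/d)² = (-1×0.115)² = 0.0133
δQ/Q = √(0.0744) = 0.273

27.3%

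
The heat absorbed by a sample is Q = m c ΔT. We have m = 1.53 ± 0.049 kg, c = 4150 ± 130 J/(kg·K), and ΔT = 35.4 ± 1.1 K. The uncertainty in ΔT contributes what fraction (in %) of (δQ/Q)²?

32.5%

(δQ/Q)² = (1·δm/m)² + (1·δc/c)² + (1·δΔT/ΔT)²
  m term: (1×0.0320)² = 0.00103
  c term: (1×0.0313)² = 0.000981
  ΔT term: (1×0.0311)² = 0.000966
Total = 0.00297. Share from ΔT = 0.000966/0.00297 = 0.325.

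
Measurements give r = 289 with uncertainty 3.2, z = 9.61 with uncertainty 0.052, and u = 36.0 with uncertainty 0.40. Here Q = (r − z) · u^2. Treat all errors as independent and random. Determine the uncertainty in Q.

9050

Let w = r − z = 279. δw = √(δr² + δz²) = √(10.2 + 0.00270) = 3.20, so δw/w = 0.0115.
Q is then a monomial in w, u:
δQ/Q = √((δw/w)² + (2·δu/u)²) = √(0.000131 + 0.000494) = 0.0250
Q = 3.62e+05, so δQ = 0.0250 × 3.62e+05 = 9050.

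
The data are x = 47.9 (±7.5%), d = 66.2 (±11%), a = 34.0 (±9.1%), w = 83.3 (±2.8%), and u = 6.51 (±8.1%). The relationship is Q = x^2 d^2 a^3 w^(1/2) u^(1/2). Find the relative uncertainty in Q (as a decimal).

Each factor contributes (exponent × relative error)² to (δQ/Q)²:
  (2·δx/x)² = (2×0.0750)² = 0.0225;  (2·δd/d)² = (2×0.110)² = 0.0484;  (3·δa/a)² = (3×0.0910)² = 0.0745;  (½·δw/w)² = (0.5×0.0280)² = 0.000196;  (½·δu/u)² = (0.5×0.0810)² = 0.00164
δQ/Q = √(0.147) = 0.384

0.384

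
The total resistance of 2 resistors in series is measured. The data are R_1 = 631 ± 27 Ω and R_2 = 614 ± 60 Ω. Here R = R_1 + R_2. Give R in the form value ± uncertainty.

Sums and differences: (δR)² = Σ (cᵢ δxᵢ)².
  (δR_1)² = 729;  (δR_2)² = 3600
δR = √(4330) = 65.8 Ω
R = 1240 Ω.

1240 ± 65.8 Ω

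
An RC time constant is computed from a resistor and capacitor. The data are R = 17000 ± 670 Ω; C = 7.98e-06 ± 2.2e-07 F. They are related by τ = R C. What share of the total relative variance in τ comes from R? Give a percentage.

(δτ/τ)² = (1·δR/R)² + (1·δC/C)²
  R term: (1×0.0394)² = 0.00155
  C term: (1×0.0276)² = 0.000760
Total = 0.00231. Share from R = 0.00155/0.00231 = 0.671.

67.1%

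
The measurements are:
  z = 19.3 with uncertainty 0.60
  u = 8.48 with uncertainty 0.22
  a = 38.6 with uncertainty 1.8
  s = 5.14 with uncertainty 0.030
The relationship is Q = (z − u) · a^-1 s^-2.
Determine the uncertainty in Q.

Let w = z − u = 10.8. δw = √(δz² + δu²) = √(0.360 + 0.0484) = 0.639, so δw/w = 0.0591.
Q is then a monomial in w, a, s:
δQ/Q = √((δw/w)² + (-1·δa/a)² + (-2·δs/s)²) = √(0.00349 + 0.00217 + 0.000136) = 0.0762
Q = 0.0106, so δQ = 0.0762 × 0.0106 = 0.000808.

0.000808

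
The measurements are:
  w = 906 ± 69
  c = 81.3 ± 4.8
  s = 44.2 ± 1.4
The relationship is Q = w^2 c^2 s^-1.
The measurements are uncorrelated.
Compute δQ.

For a monomial Q ∝ w^2, c^2, s^-1, fractional errors add in quadrature:
  (2·δw/w)² = (2×0.0762)² = 0.0232;  (2·δc/c)² = (2×0.0590)² = 0.0139;  (-1·δs/s)² = (-1×0.0317)² = 0.00100
δQ/Q = √(0.0381) = 0.195
Q = 1.23e+08, so δQ = 0.195 × 1.23e+08 = 2.4e+07.

2.4e+07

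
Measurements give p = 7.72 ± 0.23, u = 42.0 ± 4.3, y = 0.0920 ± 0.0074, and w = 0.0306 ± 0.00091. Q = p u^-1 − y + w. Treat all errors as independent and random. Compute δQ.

0.0210

Let h = p·u^-1 = 0.184. δh/h = √((1·δp/p)² + (-1·δu/u)²) = √(0.000888 + 0.0105) = 0.107, so δh = 0.0196.
Q = h − y + w: δQ = √(δh² + δy² + δw²) = √(0.000384 + 5.48e-05 + 8.28e-07) = 0.0210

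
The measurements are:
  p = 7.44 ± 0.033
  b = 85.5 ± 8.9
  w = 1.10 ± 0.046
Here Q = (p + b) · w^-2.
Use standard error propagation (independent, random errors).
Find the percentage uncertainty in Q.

Let u = p + b = 92.9. δu = √(δp² + δb²) = √(0.00109 + 79.2) = 8.90, so δu/u = 0.0958.
Q is then a monomial in u, w:
δQ/Q = √((δu/u)² + (-2·δw/w)²) = √(0.00917 + 0.00700) = 0.127

12.7%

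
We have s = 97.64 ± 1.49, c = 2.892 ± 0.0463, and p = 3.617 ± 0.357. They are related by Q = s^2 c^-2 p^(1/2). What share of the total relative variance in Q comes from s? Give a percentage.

(δQ/Q)² = (2·δs/s)² + (-2·δc/c)² + (½·δp/p)²
  s term: (2×0.0153)² = 0.000931
  c term: (-2×0.0160)² = 0.00103
  p term: (0.5×0.0987)² = 0.00244
Total = 0.00439. Share from s = 0.000931/0.00439 = 0.212.

21.2%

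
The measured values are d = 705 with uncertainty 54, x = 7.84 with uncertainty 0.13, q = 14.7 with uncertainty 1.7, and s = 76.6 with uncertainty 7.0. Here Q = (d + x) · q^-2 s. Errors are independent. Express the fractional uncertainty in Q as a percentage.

26.0%

Let u = d + x = 713. δu = √(δd² + δx²) = √(2920 + 0.0169) = 54.0, so δu/u = 0.0758.
Q is then a monomial in u, q, s:
δQ/Q = √((δu/u)² + (-2·δq/q)² + (1·δs/s)²) = √(0.00574 + 0.0535 + 0.00835) = 0.260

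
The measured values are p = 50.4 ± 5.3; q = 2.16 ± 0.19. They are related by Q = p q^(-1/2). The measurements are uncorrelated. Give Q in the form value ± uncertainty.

Since Q is a product/quotient, work with relative uncertainties:
  (1·δp/p)² = (1×0.105)² = 0.0111;  (−½·δq/q)² = (-0.5×0.0880)² = 0.00193
δQ/Q = √(0.0130) = 0.114
Q = 34.3, so δQ = 0.114 × 34.3 = 3.91.

34.3 ± 3.91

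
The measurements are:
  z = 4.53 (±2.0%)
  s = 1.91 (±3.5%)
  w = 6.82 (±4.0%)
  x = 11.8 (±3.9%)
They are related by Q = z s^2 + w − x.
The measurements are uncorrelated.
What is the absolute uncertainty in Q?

Let p = z·s^2 = 16.5. δp/p = √((1·δz/z)² + (2·δs/s)²) = √(0.000400 + 0.00490) = 0.0728, so δp = 1.20.
Q = p + w − x: δQ = √(δp² + δw² + δx²) = √(1.45 + 0.0744 + 0.212) = 1.32

1.32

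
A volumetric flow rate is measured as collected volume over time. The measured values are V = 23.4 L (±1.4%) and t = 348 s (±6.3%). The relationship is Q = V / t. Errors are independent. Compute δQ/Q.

0.0645

Since Q is a product/quotient, work with relative uncertainties:
  (1·δV/V)² = (1×0.0140)² = 0.000196;  (-1·δt/t)² = (-1×0.0630)² = 0.00397
δQ/Q = √(0.00417) = 0.0645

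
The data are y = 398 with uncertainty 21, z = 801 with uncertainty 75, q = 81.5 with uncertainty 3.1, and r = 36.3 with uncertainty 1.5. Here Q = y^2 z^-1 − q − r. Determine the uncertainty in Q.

28.1

Let p = y^2·z^-1 = 198. δp/p = √((2·δy/y)² + (-1·δz/z)²) = √(0.0111 + 0.00877) = 0.141, so δp = 27.9.
Q = p − q − r: δQ = √(δp² + δq² + δr²) = √(778 + 9.61 + 2.25) = 28.1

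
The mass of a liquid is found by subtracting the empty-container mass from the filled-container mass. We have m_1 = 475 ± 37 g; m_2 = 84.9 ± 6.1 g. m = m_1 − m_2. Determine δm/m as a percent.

9.61%

Sums and differences: (δm)² = Σ (cᵢ δxᵢ)².
  (δm_1)² = 1370;  (δm_2)² = 37.2
δm = √(1410) = 37.5 g
m = 390 g, so δm/m = 37.5/390 = 0.0961.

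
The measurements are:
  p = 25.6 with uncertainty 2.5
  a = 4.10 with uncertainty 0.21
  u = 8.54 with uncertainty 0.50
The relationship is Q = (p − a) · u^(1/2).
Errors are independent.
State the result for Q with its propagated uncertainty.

Let w = p − a = 21.5. δw = √(δp² + δa²) = √(6.25 + 0.0441) = 2.51, so δw/w = 0.117.
Q is then a monomial in w, u:
δQ/Q = √((δw/w)² + (½·δu/u)²) = √(0.0136 + 0.000857) = 0.120
Q = 62.8, so δQ = 0.120 × 62.8 = 7.56.

62.8 ± 7.56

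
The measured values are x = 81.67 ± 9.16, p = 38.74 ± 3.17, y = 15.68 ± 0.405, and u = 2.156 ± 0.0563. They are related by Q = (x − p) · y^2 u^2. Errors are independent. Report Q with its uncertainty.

Let w = x − p = 42.93. δw = √(δx² + δp²) = √(83.9 + 10.0) = 9.69, so δw/w = 0.226.
Q is then a monomial in w, y, u:
δQ/Q = √((δw/w)² + (2·δy/y)² + (2·δu/u)²) = √(0.0510 + 0.00267 + 0.00273) = 0.237
Q = 49060, so δQ = 0.237 × 49060 = 11600.

49060 ± 11600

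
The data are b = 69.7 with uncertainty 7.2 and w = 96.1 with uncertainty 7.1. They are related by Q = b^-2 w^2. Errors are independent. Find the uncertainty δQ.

Q is a product of powers, so relative uncertainties combine in quadrature:
  (-2·δb/b)² = (-2×0.103)² = 0.0427;  (2·δw/w)² = (2×0.0739)² = 0.0218
δQ/Q = √(0.0645) = 0.254
Q = 1.90, so δQ = 0.254 × 1.90 = 0.483.

0.483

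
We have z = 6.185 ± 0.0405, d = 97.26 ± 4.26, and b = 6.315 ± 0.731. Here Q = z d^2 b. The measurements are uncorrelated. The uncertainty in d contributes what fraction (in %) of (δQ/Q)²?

(δQ/Q)² = (1·δz/z)² + (2·δd/d)² + (1·δb/b)²
  z term: (1×0.00655)² = 4.29e-05
  d term: (2×0.0438)² = 0.00767
  b term: (1×0.116)² = 0.0134
Total = 0.0211. Share from d = 0.00767/0.0211 = 0.363.

36.3%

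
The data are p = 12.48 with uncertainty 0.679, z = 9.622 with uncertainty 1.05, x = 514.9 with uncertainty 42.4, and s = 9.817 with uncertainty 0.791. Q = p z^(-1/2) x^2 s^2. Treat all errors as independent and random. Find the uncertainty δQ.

2.5e+07

Q is a product of powers, so relative uncertainties combine in quadrature:
  (1·δp/p)² = (1×0.0544)² = 0.00296;  (−½·δz/z)² = (-0.5×0.109)² = 0.00298;  (2·δx/x)² = (2×0.0823)² = 0.0271;  (2·δs/s)² = (2×0.0806)² = 0.0260
δQ/Q = √(0.0590) = 0.243
Q = 1.028e+08, so δQ = 0.243 × 1.028e+08 = 2.5e+07.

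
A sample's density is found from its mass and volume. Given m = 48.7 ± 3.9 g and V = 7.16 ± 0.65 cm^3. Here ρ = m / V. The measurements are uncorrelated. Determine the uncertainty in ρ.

Relative error in a monomial: (δρ/ρ)² = Σ (nᵢ · δxᵢ/xᵢ)².
  (1·δm/m)² = (1×0.0801)² = 0.00641;  (-1·δV/V)² = (-1×0.0908)² = 0.00824
δρ/ρ = √(0.0147) = 0.121
ρ = 6.80 g/cm^3, so δρ = 0.121 × 6.80 = 0.823 g/cm^3.

0.823 g/cm^3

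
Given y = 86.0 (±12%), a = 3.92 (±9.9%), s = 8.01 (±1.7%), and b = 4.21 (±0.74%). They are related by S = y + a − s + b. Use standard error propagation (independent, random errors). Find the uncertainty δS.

10.3

Absolute uncertainties add in quadrature for a linear combination:
  (δy)² = 107;  (δa)² = 0.151;  (δs)² = 0.0185;  (δb)² = 0.000971
δS = √(107) = 10.3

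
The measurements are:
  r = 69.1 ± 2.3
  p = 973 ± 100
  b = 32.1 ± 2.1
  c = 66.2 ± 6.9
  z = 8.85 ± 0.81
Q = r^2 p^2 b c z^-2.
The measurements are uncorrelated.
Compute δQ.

3.79e+10

Q is a product of powers, so relative uncertainties combine in quadrature:
  (2·δr/r)² = (2×0.0333)² = 0.00443;  (2·δp/p)² = (2×0.103)² = 0.0423;  (1·δb/b)² = (1×0.0654)² = 0.00428;  (1·δc/c)² = (1×0.104)² = 0.0109;  (-2·δz/z)² = (-2×0.0915)² = 0.0335
δQ/Q = √(0.0953) = 0.309
Q = 1.23e+11, so δQ = 0.309 × 1.23e+11 = 3.79e+10.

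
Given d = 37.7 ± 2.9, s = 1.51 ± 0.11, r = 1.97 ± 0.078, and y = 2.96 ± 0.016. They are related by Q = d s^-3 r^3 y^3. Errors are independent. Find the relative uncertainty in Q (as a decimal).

0.261

Relative error in a monomial: (δQ/Q)² = Σ (nᵢ · δxᵢ/xᵢ)².
  (1·δd/d)² = (1×0.0769)² = 0.00592;  (-3·δs/s)² = (-3×0.0728)² = 0.0478;  (3·δr/r)² = (3×0.0396)² = 0.0141;  (3·δy/y)² = (3×0.00541)² = 0.000263
δQ/Q = √(0.0681) = 0.261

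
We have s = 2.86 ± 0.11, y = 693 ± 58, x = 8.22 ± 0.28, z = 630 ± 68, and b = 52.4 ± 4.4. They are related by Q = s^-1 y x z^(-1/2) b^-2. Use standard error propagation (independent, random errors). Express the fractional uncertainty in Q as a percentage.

For a monomial Q ∝ s^-1, y, x, z^(-1/2), b^-2, fractional errors add in quadrature:
  (-1·δs/s)² = (-1×0.0385)² = 0.00148;  (1·δy/y)² = (1×0.0837)² = 0.00700;  (1·δx/x)² = (1×0.0341)² = 0.00116;  (−½·δz/z)² = (-0.5×0.108)² = 0.00291;  (-2·δb/b)² = (-2×0.0840)² = 0.0282
δQ/Q = √(0.0408) = 0.202

20.2%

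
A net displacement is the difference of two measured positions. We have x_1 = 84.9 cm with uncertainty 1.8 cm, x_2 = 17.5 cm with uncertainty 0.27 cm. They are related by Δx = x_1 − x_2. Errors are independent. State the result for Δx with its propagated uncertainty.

67.4 ± 1.82 cm

Δx is a linear combination, so absolute uncertainties add in quadrature:
  (δx_1)² = 3.24;  (δx_2)² = 0.0729
δΔx = √(3.31) = 1.82 cm
Δx = 67.4 cm.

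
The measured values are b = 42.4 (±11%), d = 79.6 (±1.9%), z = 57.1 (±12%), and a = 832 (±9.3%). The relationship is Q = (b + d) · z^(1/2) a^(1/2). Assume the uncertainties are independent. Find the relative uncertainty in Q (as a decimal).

Let u = b + d = 122. δu = √(δb² + δd²) = √(21.8 + 2.29) = 4.90, so δu/u = 0.0402.
Q is then a monomial in u, z, a:
δQ/Q = √((δu/u)² + (½·δz/z)² + (½·δa/a)²) = √(0.00162 + 0.00360 + 0.00216) = 0.0859

0.0859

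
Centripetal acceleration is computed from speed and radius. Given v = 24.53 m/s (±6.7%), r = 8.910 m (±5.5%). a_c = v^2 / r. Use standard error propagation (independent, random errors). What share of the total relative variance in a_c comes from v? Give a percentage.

85.6%

(δa_c/a_c)² = (2·δv/v)² + (-1·δr/r)²
  v term: (2×0.0670)² = 0.0180
  r term: (-1×0.0550)² = 0.00302
Total = 0.0210. Share from v = 0.0180/0.0210 = 0.856.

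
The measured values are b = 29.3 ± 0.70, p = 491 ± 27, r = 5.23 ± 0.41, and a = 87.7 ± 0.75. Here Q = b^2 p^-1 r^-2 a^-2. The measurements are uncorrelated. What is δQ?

1.44e-06

Since Q is a product/quotient, work with relative uncertainties:
  (2·δb/b)² = (2×0.0239)² = 0.00228;  (-1·δp/p)² = (-1×0.0550)² = 0.00302;  (-2·δr/r)² = (-2×0.0784)² = 0.0246;  (-2·δa/a)² = (-2×0.00855)² = 0.000293
δQ/Q = √(0.0302) = 0.174
Q = 8.31e-06, so δQ = 0.174 × 8.31e-06 = 1.44e-06.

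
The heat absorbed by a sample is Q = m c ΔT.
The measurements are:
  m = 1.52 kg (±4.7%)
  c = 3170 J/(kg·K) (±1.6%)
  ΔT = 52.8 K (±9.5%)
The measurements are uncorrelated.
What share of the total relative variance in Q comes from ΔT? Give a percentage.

78.5%

(δQ/Q)² = (1·δm/m)² + (1·δc/c)² + (1·δΔT/ΔT)²
  m term: (1×0.0470)² = 0.00221
  c term: (1×0.0160)² = 0.000256
  ΔT term: (1×0.0950)² = 0.00903
Total = 0.0115. Share from ΔT = 0.00903/0.0115 = 0.785.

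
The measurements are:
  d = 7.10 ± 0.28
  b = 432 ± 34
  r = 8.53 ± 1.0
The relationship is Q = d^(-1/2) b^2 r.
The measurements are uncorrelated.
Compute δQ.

1.18e+05

For a monomial Q ∝ d^(-1/2), b^2, r, fractional errors add in quadrature:
  (−½·δd/d)² = (-0.5×0.0394)² = 0.000389;  (2·δb/b)² = (2×0.0787)² = 0.0248;  (1·δr/r)² = (1×0.117)² = 0.0137
δQ/Q = √(0.0389) = 0.197
Q = 5.97e+05, so δQ = 0.197 × 5.97e+05 = 1.18e+05.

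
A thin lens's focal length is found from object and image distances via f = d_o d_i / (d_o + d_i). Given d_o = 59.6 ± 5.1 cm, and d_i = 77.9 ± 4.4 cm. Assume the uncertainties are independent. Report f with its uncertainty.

∂f/∂d_o = (d_i/(d_o+d_i))² = 0.321;  ∂f/∂d_i = (d_o/(d_o+d_i))² = 0.188
δf = √((∂f/∂d_o · δd_o)² + (∂f/∂d_i · δd_i)²) = √(2.68 + 0.683) = 1.83 cm
f = 33.8 cm.

33.8 ± 1.83 cm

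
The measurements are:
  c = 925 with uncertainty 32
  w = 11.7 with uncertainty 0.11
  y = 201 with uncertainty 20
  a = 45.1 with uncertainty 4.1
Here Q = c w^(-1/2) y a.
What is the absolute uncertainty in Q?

Q is a product of powers, so relative uncertainties combine in quadrature:
  (1·δc/c)² = (1×0.0346)² = 0.00120;  (−½·δw/w)² = (-0.5×0.00940)² = 2.21e-05;  (1·δy/y)² = (1×0.0995)² = 0.00990;  (1·δa/a)² = (1×0.0909)² = 0.00826
δQ/Q = √(0.0194) = 0.139
Q = 2.45e+06, so δQ = 0.139 × 2.45e+06 = 3.41e+05.

3.41e+05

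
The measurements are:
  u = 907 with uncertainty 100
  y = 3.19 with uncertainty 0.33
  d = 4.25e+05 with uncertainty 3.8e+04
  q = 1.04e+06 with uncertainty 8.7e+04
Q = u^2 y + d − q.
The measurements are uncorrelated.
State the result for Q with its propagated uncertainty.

(2.01 ± 0.646) × 10^6

Let p = u^2·y = 2.62e+06. δp/p = √((2·δu/u)² + (1·δy/y)²) = √(0.0486 + 0.0107) = 0.244, so δp = 6.39e+05.
Q = p + d − q: δQ = √(δp² + δd² + δq²) = √(4.09e+11 + 1.44e+09 + 7.57e+09) = 6.46e+05
Q = 2.01e+06.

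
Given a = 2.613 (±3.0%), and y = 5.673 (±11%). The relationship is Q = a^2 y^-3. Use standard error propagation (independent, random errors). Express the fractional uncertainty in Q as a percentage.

Q is a product of powers, so relative uncertainties combine in quadrature:
  (2·δa/a)² = (2×0.0300)² = 0.00360;  (-3·δy/y)² = (-3×0.110)² = 0.109
δQ/Q = √(0.113) = 0.335

33.5%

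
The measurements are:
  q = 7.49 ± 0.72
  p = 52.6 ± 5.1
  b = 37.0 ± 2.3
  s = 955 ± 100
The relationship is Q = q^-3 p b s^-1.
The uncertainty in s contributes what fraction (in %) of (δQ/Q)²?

(δQ/Q)² = (-3·δq/q)² + (1·δp/p)² + (1·δb/b)² + (-1·δs/s)²
  q term: (-3×0.0961)² = 0.0832
  p term: (1×0.0970)² = 0.00940
  b term: (1×0.0622)² = 0.00386
  s term: (-1×0.105)² = 0.0110
Total = 0.107. Share from s = 0.0110/0.107 = 0.102.

10.2%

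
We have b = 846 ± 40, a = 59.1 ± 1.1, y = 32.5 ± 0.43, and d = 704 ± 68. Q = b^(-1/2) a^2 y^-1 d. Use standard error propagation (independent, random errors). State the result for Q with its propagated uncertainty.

2600 ± 278

Q is a product of powers, so relative uncertainties combine in quadrature:
  (−½·δb/b)² = (-0.5×0.0473)² = 0.000559;  (2·δa/a)² = (2×0.0186)² = 0.00139;  (-1·δy/y)² = (-1×0.0132)² = 0.000175;  (1·δd/d)² = (1×0.0966)² = 0.00933
δQ/Q = √(0.0114) = 0.107
Q = 2600, so δQ = 0.107 × 2600 = 278.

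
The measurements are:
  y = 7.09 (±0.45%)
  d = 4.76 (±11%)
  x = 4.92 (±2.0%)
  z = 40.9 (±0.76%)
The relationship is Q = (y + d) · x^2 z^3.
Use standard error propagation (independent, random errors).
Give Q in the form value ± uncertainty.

(1.96 ± 0.125) × 10^7

Let u = y + d = 11.8. δu = √(δy² + δd²) = √(0.00102 + 0.274) = 0.525, so δu/u = 0.0443.
Q is then a monomial in u, x, z:
δQ/Q = √((δu/u)² + (2·δx/x)² + (3·δz/z)²) = √(0.00196 + 0.00160 + 0.000520) = 0.0639
Q = 1.96e+07, so δQ = 0.0639 × 1.96e+07 = 1.25e+06.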